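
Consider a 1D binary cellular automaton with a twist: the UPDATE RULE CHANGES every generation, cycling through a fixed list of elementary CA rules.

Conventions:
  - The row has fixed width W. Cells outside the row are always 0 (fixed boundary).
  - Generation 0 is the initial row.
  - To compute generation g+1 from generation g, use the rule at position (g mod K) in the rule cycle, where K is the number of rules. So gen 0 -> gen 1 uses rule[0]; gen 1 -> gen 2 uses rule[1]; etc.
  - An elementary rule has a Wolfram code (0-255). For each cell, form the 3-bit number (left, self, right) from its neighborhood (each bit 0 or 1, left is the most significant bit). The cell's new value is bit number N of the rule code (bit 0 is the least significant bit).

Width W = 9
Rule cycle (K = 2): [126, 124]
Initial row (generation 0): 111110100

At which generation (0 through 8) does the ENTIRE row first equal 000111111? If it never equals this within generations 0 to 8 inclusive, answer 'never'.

Answer: never

Derivation:
Gen 0: 111110100
Gen 1 (rule 126): 100011110
Gen 2 (rule 124): 110010011
Gen 3 (rule 126): 111111111
Gen 4 (rule 124): 100000001
Gen 5 (rule 126): 110000011
Gen 6 (rule 124): 111000011
Gen 7 (rule 126): 101100111
Gen 8 (rule 124): 111110101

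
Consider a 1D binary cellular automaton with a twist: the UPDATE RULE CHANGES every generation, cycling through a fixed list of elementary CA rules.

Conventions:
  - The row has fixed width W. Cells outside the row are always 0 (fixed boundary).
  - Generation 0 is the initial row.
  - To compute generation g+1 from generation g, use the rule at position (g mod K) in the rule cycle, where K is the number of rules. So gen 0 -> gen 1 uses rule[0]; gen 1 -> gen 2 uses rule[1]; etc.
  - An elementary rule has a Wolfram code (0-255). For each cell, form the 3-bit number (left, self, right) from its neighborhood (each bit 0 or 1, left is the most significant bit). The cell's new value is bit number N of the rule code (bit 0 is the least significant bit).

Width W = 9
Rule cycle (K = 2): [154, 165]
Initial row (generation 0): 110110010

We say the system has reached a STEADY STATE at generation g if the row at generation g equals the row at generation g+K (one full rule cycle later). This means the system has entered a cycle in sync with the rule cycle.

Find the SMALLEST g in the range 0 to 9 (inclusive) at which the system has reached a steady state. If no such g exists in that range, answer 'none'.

Answer: none

Derivation:
Gen 0: 110110010
Gen 1 (rule 154): 100101101
Gen 2 (rule 165): 100110011
Gen 3 (rule 154): 011101110
Gen 4 (rule 165): 001010100
Gen 5 (rule 154): 010000010
Gen 6 (rule 165): 010111010
Gen 7 (rule 154): 100110001
Gen 8 (rule 165): 100000101
Gen 9 (rule 154): 010001000
Gen 10 (rule 165): 010101011
Gen 11 (rule 154): 100000010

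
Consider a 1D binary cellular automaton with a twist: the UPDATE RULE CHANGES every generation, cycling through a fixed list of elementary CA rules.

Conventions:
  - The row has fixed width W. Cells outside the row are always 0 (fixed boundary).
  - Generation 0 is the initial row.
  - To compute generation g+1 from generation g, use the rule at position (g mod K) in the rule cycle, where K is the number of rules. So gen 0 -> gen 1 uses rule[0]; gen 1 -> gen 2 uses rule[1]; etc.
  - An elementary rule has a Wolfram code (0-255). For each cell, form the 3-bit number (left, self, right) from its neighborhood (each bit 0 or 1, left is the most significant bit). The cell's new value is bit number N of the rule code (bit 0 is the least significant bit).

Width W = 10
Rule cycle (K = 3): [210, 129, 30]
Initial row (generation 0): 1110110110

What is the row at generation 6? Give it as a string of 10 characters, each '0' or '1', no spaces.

Gen 0: 1110110110
Gen 1 (rule 210): 0110010011
Gen 2 (rule 129): 0000000000
Gen 3 (rule 30): 0000000000
Gen 4 (rule 210): 0000000000
Gen 5 (rule 129): 1111111111
Gen 6 (rule 30): 1000000000

Answer: 1000000000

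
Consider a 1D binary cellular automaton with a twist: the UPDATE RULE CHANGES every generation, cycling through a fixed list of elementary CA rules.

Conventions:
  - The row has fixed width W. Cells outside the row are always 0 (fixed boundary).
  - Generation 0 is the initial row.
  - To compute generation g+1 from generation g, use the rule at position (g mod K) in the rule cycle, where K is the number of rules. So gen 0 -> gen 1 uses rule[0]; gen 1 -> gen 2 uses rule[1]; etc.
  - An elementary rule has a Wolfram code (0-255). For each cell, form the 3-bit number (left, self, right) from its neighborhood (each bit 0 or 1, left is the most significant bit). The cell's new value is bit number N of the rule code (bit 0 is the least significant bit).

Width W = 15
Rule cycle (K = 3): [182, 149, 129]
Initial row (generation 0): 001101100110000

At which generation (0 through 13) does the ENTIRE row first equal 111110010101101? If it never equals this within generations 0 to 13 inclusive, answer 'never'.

Gen 0: 001101100110000
Gen 1 (rule 182): 010010011001000
Gen 2 (rule 149): 011011000101111
Gen 3 (rule 129): 000000010000110
Gen 4 (rule 182): 000000111001001
Gen 5 (rule 149): 111110010101101
Gen 6 (rule 129): 011100000000000
Gen 7 (rule 182): 101010000000000
Gen 8 (rule 149): 101011111111111
Gen 9 (rule 129): 000001111111110
Gen 10 (rule 182): 000010111111101
Gen 11 (rule 149): 111010011111001
Gen 12 (rule 129): 010000001110000
Gen 13 (rule 182): 111000010101000

Answer: 5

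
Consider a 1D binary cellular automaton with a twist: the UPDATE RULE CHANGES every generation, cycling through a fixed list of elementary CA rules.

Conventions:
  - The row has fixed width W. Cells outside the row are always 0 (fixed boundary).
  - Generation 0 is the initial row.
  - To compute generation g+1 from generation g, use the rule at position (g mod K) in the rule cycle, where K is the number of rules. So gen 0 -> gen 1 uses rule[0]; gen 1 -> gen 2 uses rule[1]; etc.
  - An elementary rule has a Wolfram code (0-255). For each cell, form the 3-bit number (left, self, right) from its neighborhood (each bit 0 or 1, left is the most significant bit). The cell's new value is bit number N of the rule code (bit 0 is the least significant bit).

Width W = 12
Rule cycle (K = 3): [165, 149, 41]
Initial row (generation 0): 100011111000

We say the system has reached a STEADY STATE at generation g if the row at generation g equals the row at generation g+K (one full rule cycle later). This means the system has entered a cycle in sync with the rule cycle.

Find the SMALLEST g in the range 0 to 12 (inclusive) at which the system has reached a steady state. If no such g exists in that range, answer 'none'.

Gen 0: 100011111000
Gen 1 (rule 165): 101001110011
Gen 2 (rule 149): 101100101000
Gen 3 (rule 41): 011000010011
Gen 4 (rule 165): 000011010000
Gen 5 (rule 149): 111000011111
Gen 6 (rule 41): 100011010000
Gen 7 (rule 165): 101000110111
Gen 8 (rule 149): 101110000010
Gen 9 (rule 41): 011000111000
Gen 10 (rule 165): 000010010011
Gen 11 (rule 149): 111011011000
Gen 12 (rule 41): 100110110011
Gen 13 (rule 165): 100001000000
Gen 14 (rule 149): 111101111111
Gen 15 (rule 41): 100011000000

Answer: none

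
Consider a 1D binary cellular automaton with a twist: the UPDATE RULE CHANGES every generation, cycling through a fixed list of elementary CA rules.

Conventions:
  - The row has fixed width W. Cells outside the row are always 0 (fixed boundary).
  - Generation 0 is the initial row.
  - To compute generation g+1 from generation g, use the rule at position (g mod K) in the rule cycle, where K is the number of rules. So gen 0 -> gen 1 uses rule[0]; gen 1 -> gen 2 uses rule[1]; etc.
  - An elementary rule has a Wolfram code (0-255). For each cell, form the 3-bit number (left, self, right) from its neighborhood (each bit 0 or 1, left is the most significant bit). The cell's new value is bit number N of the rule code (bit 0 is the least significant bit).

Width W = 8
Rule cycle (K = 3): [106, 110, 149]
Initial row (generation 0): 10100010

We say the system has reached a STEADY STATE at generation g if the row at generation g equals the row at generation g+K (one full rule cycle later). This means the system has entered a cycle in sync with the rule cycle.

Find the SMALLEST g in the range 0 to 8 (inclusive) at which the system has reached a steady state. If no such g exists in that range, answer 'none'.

Answer: none

Derivation:
Gen 0: 10100010
Gen 1 (rule 106): 01000100
Gen 2 (rule 110): 11001100
Gen 3 (rule 149): 00100011
Gen 4 (rule 106): 01000111
Gen 5 (rule 110): 11001101
Gen 6 (rule 149): 00100001
Gen 7 (rule 106): 01000010
Gen 8 (rule 110): 11000110
Gen 9 (rule 149): 00110001
Gen 10 (rule 106): 01110010
Gen 11 (rule 110): 11010110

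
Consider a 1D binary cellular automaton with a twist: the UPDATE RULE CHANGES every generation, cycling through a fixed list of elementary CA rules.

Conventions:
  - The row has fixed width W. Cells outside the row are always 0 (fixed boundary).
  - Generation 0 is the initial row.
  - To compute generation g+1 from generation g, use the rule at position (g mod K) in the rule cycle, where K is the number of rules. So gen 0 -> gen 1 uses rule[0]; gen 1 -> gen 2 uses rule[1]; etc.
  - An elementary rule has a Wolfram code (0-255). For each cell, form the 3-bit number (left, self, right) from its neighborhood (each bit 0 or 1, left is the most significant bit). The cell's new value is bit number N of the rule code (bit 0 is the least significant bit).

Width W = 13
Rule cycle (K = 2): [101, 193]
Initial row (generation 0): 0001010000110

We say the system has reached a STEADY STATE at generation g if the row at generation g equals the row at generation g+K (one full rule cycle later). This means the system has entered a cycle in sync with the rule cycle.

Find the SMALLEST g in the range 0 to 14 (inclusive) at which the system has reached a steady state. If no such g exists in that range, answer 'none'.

Gen 0: 0001010000110
Gen 1 (rule 101): 1101110110010
Gen 2 (rule 193): 0100110010000
Gen 3 (rule 101): 0100010010111
Gen 4 (rule 193): 0001000000011
Gen 5 (rule 101): 1101011111001
Gen 6 (rule 193): 0100001111000
Gen 7 (rule 101): 0101100001011
Gen 8 (rule 193): 0000101100001
Gen 9 (rule 101): 1110110101101
Gen 10 (rule 193): 0110010000100
Gen 11 (rule 101): 0010010110101
Gen 12 (rule 193): 1000000010000
Gen 13 (rule 101): 1011111010111
Gen 14 (rule 193): 0001111000011
Gen 15 (rule 101): 1100001011001
Gen 16 (rule 193): 0101100001000

Answer: none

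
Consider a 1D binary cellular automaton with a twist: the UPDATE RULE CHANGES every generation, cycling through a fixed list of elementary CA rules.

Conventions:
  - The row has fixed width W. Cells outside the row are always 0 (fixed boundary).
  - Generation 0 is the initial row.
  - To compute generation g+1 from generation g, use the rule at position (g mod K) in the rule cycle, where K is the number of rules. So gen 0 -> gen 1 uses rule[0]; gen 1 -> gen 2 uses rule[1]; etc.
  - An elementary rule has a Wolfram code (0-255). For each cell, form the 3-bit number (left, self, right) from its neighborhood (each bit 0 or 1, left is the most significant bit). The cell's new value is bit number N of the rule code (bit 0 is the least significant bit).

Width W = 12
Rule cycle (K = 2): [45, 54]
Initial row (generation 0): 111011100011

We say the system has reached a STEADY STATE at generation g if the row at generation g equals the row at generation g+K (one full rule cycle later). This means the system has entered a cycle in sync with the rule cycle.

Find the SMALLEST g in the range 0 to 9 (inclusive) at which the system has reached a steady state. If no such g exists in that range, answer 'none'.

Gen 0: 111011100011
Gen 1 (rule 45): 100110001010
Gen 2 (rule 54): 111001011111
Gen 3 (rule 45): 100001110000
Gen 4 (rule 54): 110010001000
Gen 5 (rule 45): 100010101011
Gen 6 (rule 54): 110111111100
Gen 7 (rule 45): 101100000001
Gen 8 (rule 54): 110010000011
Gen 9 (rule 45): 100010111010
Gen 10 (rule 54): 110111000111
Gen 11 (rule 45): 101100010100

Answer: none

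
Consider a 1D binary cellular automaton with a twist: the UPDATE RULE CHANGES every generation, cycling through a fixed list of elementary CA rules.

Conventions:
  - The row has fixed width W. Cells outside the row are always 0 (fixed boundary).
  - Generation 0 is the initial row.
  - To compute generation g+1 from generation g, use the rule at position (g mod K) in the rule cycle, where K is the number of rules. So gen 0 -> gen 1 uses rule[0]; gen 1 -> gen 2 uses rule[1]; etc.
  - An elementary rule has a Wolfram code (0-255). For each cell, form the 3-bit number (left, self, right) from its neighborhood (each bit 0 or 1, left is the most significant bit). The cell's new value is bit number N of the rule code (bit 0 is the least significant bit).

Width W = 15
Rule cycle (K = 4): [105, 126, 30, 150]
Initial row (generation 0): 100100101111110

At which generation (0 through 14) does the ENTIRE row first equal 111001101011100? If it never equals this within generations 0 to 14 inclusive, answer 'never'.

Answer: never

Derivation:
Gen 0: 100100101111110
Gen 1 (rule 105): 000000011000010
Gen 2 (rule 126): 000000111100111
Gen 3 (rule 30): 000001100011100
Gen 4 (rule 150): 000010010101010
Gen 5 (rule 105): 111000001010100
Gen 6 (rule 126): 101100011111110
Gen 7 (rule 30): 101010110000001
Gen 8 (rule 150): 101010001000011
Gen 9 (rule 105): 010100100011011
Gen 10 (rule 126): 111111110111111
Gen 11 (rule 30): 100000000100000
Gen 12 (rule 150): 110000001110000
Gen 13 (rule 105): 110111101010111
Gen 14 (rule 126): 111100111111101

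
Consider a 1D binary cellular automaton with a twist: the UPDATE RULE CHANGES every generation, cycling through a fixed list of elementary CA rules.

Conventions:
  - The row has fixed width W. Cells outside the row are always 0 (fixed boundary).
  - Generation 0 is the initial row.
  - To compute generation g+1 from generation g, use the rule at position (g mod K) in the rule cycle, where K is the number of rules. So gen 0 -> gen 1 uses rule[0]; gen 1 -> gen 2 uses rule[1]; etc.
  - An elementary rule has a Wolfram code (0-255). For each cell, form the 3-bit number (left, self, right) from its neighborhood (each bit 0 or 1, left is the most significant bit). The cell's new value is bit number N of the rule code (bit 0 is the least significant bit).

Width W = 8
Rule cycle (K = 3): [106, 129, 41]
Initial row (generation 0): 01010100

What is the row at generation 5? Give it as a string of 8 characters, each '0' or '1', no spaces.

Gen 0: 01010100
Gen 1 (rule 106): 10101000
Gen 2 (rule 129): 00000011
Gen 3 (rule 41): 11111010
Gen 4 (rule 106): 10001100
Gen 5 (rule 129): 00100001

Answer: 00100001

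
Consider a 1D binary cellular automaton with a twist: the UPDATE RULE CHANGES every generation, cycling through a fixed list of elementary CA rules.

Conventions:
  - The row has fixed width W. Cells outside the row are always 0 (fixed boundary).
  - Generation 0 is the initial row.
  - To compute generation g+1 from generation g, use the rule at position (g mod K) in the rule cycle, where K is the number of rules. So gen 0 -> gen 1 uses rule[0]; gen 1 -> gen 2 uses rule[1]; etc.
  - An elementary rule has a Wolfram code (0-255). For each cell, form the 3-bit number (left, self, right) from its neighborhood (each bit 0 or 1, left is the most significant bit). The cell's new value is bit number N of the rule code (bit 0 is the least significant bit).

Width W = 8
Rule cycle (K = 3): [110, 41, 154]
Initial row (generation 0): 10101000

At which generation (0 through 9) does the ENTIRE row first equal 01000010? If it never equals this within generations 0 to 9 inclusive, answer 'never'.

Gen 0: 10101000
Gen 1 (rule 110): 11111000
Gen 2 (rule 41): 10000011
Gen 3 (rule 154): 01000110
Gen 4 (rule 110): 11001110
Gen 5 (rule 41): 10001000
Gen 6 (rule 154): 01010100
Gen 7 (rule 110): 11111100
Gen 8 (rule 41): 10000001
Gen 9 (rule 154): 01000010

Answer: 9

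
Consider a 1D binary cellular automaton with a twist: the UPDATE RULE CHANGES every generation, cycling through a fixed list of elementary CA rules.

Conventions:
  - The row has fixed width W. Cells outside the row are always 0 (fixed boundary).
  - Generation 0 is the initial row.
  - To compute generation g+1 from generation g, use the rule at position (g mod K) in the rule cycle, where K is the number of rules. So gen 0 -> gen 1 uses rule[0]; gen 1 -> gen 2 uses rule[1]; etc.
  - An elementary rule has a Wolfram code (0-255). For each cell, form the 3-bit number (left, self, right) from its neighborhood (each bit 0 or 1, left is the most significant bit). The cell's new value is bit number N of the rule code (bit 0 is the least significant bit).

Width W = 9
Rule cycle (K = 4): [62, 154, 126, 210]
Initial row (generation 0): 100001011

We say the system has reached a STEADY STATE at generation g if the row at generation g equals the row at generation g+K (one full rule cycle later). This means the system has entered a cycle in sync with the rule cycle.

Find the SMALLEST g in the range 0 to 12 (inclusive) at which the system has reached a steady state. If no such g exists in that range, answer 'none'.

Gen 0: 100001011
Gen 1 (rule 62): 110011110
Gen 2 (rule 154): 101111101
Gen 3 (rule 126): 111000111
Gen 4 (rule 210): 011101011
Gen 5 (rule 62): 110011110
Gen 6 (rule 154): 101111101
Gen 7 (rule 126): 111000111
Gen 8 (rule 210): 011101011
Gen 9 (rule 62): 110011110
Gen 10 (rule 154): 101111101
Gen 11 (rule 126): 111000111
Gen 12 (rule 210): 011101011
Gen 13 (rule 62): 110011110
Gen 14 (rule 154): 101111101
Gen 15 (rule 126): 111000111
Gen 16 (rule 210): 011101011

Answer: 1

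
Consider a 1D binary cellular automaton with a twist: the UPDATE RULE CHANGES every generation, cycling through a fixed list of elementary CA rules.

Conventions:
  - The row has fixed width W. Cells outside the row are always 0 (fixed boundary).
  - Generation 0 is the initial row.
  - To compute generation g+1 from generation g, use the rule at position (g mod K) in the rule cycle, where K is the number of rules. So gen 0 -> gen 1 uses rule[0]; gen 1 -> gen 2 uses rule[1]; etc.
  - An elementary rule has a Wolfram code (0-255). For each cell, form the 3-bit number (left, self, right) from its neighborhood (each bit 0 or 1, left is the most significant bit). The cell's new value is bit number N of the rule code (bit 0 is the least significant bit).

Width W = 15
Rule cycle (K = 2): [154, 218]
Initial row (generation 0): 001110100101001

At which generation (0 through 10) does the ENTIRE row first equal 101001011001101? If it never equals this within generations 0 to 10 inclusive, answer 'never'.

Gen 0: 001110100101001
Gen 1 (rule 154): 011100011000110
Gen 2 (rule 218): 111110111101111
Gen 3 (rule 154): 111100111001110
Gen 4 (rule 218): 111111111111111
Gen 5 (rule 154): 111111111111110
Gen 6 (rule 218): 111111111111111
Gen 7 (rule 154): 111111111111110
Gen 8 (rule 218): 111111111111111
Gen 9 (rule 154): 111111111111110
Gen 10 (rule 218): 111111111111111

Answer: never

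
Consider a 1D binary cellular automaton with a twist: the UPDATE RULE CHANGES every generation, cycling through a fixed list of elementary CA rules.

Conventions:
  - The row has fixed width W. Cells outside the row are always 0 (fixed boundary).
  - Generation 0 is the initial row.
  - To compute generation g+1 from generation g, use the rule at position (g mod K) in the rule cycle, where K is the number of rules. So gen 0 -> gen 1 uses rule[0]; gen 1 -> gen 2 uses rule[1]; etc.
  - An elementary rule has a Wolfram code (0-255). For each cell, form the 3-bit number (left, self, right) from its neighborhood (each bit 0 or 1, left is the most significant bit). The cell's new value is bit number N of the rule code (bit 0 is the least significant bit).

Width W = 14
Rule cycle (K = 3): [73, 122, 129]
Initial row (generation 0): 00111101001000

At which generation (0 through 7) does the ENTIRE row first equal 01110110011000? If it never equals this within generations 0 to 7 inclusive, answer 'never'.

Gen 0: 00111101001000
Gen 1 (rule 73): 10100100000011
Gen 2 (rule 122): 01011010000111
Gen 3 (rule 129): 00000000110010
Gen 4 (rule 73): 11111110110000
Gen 5 (rule 122): 10000011111000
Gen 6 (rule 129): 00111001110011
Gen 7 (rule 73): 10101001010011

Answer: never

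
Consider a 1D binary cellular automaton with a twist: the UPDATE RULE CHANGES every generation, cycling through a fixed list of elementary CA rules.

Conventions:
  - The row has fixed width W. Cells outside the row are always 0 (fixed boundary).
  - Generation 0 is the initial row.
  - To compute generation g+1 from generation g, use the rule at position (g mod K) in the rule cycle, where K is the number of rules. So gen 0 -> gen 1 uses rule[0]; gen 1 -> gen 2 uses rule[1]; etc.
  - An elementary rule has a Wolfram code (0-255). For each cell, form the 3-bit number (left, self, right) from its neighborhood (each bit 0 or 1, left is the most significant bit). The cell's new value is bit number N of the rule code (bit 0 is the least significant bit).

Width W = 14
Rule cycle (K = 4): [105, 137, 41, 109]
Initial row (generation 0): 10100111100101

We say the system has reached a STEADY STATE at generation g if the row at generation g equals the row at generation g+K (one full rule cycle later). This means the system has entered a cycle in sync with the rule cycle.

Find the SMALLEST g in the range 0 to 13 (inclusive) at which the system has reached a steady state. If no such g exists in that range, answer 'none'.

Answer: none

Derivation:
Gen 0: 10100111100101
Gen 1 (rule 105): 01000100100010
Gen 2 (rule 137): 00010000001000
Gen 3 (rule 41): 11000111100011
Gen 4 (rule 109): 11010100101011
Gen 5 (rule 105): 11101000010111
Gen 6 (rule 137): 11000011000110
Gen 7 (rule 41): 10011010010100
Gen 8 (rule 109): 10011110011101
Gen 9 (rule 105): 00010010010110
Gen 10 (rule 137): 11000000000100
Gen 11 (rule 41): 10011111110001
Gen 12 (rule 109): 10010000010101
Gen 13 (rule 105): 00000111001010
Gen 14 (rule 137): 11110110000000
Gen 15 (rule 41): 10001100111111
Gen 16 (rule 109): 10101100100001
Gen 17 (rule 105): 01011100001100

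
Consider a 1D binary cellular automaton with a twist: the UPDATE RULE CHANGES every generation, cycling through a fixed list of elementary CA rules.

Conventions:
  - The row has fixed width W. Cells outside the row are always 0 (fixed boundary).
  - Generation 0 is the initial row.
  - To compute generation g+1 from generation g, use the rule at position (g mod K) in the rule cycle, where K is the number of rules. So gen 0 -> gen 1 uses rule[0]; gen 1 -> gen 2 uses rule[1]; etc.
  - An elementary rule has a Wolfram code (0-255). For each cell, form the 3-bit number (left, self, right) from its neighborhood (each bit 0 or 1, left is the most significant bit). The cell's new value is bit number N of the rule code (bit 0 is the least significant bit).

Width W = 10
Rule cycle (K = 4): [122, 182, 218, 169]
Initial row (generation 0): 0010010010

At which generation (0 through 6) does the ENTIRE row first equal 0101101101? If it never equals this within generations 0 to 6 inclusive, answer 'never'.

Gen 0: 0010010010
Gen 1 (rule 122): 0101101101
Gen 2 (rule 182): 1110010011
Gen 3 (rule 218): 1111101111
Gen 4 (rule 169): 1111011110
Gen 5 (rule 122): 1001110011
Gen 6 (rule 182): 1110101100

Answer: 1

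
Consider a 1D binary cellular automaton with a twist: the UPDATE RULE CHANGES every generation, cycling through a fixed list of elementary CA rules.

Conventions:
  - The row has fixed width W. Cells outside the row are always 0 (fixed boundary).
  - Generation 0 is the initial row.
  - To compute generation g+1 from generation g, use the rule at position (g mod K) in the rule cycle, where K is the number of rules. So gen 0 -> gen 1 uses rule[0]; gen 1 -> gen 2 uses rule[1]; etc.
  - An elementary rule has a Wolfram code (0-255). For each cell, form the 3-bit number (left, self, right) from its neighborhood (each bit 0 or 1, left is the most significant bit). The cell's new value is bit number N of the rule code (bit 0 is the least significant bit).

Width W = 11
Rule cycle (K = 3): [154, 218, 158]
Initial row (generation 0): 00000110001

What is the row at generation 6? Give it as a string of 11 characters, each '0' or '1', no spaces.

Gen 0: 00000110001
Gen 1 (rule 154): 00001101010
Gen 2 (rule 218): 00011100001
Gen 3 (rule 158): 00111010011
Gen 4 (rule 154): 01110001110
Gen 5 (rule 218): 11111011111
Gen 6 (rule 158): 11110011110

Answer: 11110011110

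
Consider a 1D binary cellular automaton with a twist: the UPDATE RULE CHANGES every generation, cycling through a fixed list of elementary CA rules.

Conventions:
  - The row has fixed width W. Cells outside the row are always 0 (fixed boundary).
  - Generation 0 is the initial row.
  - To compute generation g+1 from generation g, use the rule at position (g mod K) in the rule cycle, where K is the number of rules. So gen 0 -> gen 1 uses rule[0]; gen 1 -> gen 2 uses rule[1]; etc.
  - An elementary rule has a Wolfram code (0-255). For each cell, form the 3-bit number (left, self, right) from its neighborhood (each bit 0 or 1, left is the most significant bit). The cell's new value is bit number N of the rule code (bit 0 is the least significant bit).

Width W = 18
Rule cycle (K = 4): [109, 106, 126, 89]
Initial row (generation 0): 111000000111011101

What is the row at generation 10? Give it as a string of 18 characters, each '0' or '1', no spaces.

Gen 0: 111000000111011101
Gen 1 (rule 109): 101011110101110111
Gen 2 (rule 106): 010110011011011101
Gen 3 (rule 126): 111111111111110111
Gen 4 (rule 89): 100000000000010101
Gen 5 (rule 109): 101111111111011111
Gen 6 (rule 106): 011000000001110001
Gen 7 (rule 126): 111100000011011011
Gen 8 (rule 89): 100111111011011011
Gen 9 (rule 109): 100100001111111111
Gen 10 (rule 106): 001000011000000001

Answer: 001000011000000001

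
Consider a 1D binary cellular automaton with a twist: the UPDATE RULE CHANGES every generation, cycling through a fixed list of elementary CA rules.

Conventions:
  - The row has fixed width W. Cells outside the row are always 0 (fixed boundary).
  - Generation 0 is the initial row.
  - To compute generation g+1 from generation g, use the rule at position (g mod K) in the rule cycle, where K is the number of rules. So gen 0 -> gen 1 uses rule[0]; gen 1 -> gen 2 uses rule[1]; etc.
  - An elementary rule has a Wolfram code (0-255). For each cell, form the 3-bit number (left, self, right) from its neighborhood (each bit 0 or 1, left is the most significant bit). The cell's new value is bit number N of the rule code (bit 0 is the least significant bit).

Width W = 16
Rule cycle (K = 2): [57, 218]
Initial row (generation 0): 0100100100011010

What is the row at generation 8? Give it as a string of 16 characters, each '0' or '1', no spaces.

Answer: 1111000000111111

Derivation:
Gen 0: 0100100100011010
Gen 1 (rule 57): 0010010011010101
Gen 2 (rule 218): 0101101111000000
Gen 3 (rule 57): 0011011000111111
Gen 4 (rule 218): 0111011101111111
Gen 5 (rule 57): 0100110011000000
Gen 6 (rule 218): 1011111111100000
Gen 7 (rule 57): 0110000000011111
Gen 8 (rule 218): 1111000000111111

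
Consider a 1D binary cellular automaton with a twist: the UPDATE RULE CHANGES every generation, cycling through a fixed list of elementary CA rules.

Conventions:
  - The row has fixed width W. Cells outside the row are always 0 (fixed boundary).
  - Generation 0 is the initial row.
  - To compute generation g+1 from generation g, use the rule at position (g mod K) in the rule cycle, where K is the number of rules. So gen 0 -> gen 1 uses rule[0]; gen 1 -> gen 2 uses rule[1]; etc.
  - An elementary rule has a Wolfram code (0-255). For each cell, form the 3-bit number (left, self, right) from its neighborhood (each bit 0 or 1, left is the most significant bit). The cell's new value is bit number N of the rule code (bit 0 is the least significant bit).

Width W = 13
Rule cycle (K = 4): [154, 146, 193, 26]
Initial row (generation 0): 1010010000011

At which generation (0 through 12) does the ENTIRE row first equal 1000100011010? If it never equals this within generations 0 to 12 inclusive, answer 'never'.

Answer: 9

Derivation:
Gen 0: 1010010000011
Gen 1 (rule 154): 0001101000110
Gen 2 (rule 146): 0010000101001
Gen 3 (rule 193): 1000110000000
Gen 4 (rule 26): 0101101000000
Gen 5 (rule 154): 1001000100000
Gen 6 (rule 146): 0110101010000
Gen 7 (rule 193): 0010000000111
Gen 8 (rule 26): 0101000001100
Gen 9 (rule 154): 1000100011010
Gen 10 (rule 146): 0101010100001
Gen 11 (rule 193): 0000000001100
Gen 12 (rule 26): 0000000011010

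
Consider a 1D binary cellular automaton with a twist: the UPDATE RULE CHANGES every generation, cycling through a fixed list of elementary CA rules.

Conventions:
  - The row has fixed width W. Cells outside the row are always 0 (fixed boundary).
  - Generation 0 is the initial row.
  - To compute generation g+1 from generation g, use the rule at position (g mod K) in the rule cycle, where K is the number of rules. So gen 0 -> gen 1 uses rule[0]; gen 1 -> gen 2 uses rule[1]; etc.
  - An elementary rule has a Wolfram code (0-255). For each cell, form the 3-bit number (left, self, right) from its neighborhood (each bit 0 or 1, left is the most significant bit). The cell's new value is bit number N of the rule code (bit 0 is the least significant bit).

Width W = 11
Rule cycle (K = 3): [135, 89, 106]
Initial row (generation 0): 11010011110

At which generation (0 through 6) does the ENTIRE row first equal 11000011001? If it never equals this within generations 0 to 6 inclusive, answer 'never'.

Gen 0: 11010011110
Gen 1 (rule 135): 00010101100
Gen 2 (rule 89): 11000001111
Gen 3 (rule 106): 11000011001
Gen 4 (rule 135): 00011100011
Gen 5 (rule 89): 11010111011
Gen 6 (rule 106): 11101101111

Answer: 3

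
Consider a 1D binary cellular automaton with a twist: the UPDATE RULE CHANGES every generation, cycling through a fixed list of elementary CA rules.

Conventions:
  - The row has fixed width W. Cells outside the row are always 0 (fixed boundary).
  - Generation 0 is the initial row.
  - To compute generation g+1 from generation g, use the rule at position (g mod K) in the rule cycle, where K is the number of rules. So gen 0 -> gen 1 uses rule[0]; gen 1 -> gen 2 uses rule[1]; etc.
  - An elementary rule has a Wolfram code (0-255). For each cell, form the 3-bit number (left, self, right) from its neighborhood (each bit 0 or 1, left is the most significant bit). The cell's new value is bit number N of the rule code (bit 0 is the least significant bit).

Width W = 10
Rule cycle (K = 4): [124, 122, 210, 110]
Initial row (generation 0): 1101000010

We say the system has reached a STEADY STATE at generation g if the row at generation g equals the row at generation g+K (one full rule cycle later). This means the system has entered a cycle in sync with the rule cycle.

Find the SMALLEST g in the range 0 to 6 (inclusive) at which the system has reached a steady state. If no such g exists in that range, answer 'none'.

Gen 0: 1101000010
Gen 1 (rule 124): 1111100011
Gen 2 (rule 122): 1000110111
Gen 3 (rule 210): 0101010011
Gen 4 (rule 110): 1111110111
Gen 5 (rule 124): 1000011101
Gen 6 (rule 122): 0100110110
Gen 7 (rule 210): 1011010011
Gen 8 (rule 110): 1111110111
Gen 9 (rule 124): 1000011101
Gen 10 (rule 122): 0100110110

Answer: 4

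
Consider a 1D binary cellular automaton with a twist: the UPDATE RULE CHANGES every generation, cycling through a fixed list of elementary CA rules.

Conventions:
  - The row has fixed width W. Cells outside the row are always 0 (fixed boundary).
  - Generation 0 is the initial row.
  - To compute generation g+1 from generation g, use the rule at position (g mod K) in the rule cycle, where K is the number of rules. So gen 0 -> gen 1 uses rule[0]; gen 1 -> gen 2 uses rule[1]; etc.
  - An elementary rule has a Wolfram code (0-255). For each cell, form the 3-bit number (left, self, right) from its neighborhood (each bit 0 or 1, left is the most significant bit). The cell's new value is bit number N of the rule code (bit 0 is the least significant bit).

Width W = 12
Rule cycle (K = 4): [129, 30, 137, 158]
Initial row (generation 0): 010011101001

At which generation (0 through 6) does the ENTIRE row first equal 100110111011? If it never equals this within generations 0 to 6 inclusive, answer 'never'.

Gen 0: 010011101001
Gen 1 (rule 129): 000001000000
Gen 2 (rule 30): 000011100000
Gen 3 (rule 137): 111011001111
Gen 4 (rule 158): 110010111110
Gen 5 (rule 129): 000000011100
Gen 6 (rule 30): 000000110010

Answer: never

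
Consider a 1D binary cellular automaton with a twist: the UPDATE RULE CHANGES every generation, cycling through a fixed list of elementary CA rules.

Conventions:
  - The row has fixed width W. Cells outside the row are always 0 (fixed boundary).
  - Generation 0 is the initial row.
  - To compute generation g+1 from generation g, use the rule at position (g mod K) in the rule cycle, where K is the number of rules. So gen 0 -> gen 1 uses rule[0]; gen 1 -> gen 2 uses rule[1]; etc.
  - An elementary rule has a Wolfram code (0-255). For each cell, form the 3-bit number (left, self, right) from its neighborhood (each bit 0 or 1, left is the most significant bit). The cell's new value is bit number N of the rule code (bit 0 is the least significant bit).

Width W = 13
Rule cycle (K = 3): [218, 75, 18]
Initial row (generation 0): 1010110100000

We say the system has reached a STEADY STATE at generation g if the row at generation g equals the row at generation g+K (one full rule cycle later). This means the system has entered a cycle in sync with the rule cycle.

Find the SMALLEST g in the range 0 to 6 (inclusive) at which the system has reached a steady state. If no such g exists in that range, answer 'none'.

Answer: 3

Derivation:
Gen 0: 1010110100000
Gen 1 (rule 218): 0000110010000
Gen 2 (rule 75): 1111110100111
Gen 3 (rule 18): 0000000011000
Gen 4 (rule 218): 0000000111100
Gen 5 (rule 75): 1111111100101
Gen 6 (rule 18): 0000000011000
Gen 7 (rule 218): 0000000111100
Gen 8 (rule 75): 1111111100101
Gen 9 (rule 18): 0000000011000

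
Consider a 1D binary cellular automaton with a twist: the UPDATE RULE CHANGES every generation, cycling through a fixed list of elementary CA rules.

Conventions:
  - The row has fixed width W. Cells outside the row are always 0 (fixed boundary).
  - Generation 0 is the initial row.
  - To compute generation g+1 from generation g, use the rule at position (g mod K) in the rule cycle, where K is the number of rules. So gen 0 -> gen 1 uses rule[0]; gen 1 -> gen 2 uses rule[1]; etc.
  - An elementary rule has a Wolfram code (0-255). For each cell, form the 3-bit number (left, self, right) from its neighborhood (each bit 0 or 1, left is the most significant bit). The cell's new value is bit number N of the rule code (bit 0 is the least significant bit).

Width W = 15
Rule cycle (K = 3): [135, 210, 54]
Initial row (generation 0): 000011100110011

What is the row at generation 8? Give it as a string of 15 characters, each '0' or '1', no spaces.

Gen 0: 000011100110011
Gen 1 (rule 135): 111101001000100
Gen 2 (rule 210): 011100110101010
Gen 3 (rule 54): 100011001111111
Gen 4 (rule 135): 101100010111110
Gen 5 (rule 210): 000110100011111
Gen 6 (rule 54): 001001110100000
Gen 7 (rule 135): 111010100101111
Gen 8 (rule 210): 011000011000111

Answer: 011000011000111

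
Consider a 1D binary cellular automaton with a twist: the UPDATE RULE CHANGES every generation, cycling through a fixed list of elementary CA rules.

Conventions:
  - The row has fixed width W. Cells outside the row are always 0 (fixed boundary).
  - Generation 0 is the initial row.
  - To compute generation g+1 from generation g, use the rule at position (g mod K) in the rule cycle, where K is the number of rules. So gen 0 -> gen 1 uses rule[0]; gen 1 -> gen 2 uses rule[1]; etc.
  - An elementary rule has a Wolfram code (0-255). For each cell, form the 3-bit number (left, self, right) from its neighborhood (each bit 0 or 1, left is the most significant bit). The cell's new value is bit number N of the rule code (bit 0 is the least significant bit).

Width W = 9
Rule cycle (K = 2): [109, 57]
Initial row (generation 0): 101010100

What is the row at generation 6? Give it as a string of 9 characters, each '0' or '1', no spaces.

Answer: 010101100

Derivation:
Gen 0: 101010100
Gen 1 (rule 109): 111111101
Gen 2 (rule 57): 100000010
Gen 3 (rule 109): 101111010
Gen 4 (rule 57): 011000101
Gen 5 (rule 109): 011010111
Gen 6 (rule 57): 010101100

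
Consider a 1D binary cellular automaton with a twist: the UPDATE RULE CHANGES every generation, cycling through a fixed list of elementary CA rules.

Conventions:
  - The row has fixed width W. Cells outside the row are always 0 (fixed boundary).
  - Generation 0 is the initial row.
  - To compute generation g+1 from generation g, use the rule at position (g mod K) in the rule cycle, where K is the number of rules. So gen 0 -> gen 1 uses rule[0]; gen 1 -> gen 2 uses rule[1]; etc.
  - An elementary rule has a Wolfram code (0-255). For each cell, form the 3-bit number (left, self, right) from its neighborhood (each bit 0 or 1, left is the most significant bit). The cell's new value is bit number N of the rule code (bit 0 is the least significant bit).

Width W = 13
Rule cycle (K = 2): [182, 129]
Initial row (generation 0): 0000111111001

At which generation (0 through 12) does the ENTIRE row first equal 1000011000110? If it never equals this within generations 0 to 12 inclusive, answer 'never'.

Gen 0: 0000111111001
Gen 1 (rule 182): 0001011110111
Gen 2 (rule 129): 1100001100010
Gen 3 (rule 182): 0010010010111
Gen 4 (rule 129): 1000000000010
Gen 5 (rule 182): 1100000000111
Gen 6 (rule 129): 0001111110010
Gen 7 (rule 182): 0010111101111
Gen 8 (rule 129): 1000011000110
Gen 9 (rule 182): 1100100101001
Gen 10 (rule 129): 0000000000000
Gen 11 (rule 182): 0000000000000
Gen 12 (rule 129): 1111111111111

Answer: 8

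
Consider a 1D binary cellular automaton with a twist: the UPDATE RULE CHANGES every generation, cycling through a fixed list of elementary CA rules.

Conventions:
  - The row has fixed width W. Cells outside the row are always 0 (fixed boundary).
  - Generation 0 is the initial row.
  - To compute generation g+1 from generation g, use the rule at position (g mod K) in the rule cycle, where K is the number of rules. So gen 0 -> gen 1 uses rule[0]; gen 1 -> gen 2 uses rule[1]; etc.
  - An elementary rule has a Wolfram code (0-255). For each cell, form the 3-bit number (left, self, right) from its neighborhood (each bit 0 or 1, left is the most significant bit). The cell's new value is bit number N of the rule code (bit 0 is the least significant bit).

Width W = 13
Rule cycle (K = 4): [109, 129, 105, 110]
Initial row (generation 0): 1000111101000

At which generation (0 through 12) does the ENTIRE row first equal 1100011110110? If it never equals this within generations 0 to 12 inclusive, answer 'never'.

Gen 0: 1000111101000
Gen 1 (rule 109): 1010100111011
Gen 2 (rule 129): 0000000010000
Gen 3 (rule 105): 1111111000111
Gen 4 (rule 110): 1000001001101
Gen 5 (rule 109): 1011101001111
Gen 6 (rule 129): 0001000000110
Gen 7 (rule 105): 1100011110110
Gen 8 (rule 110): 1100110011110
Gen 9 (rule 109): 1100110010010
Gen 10 (rule 129): 0000000000000
Gen 11 (rule 105): 1111111111111
Gen 12 (rule 110): 1000000000001

Answer: 7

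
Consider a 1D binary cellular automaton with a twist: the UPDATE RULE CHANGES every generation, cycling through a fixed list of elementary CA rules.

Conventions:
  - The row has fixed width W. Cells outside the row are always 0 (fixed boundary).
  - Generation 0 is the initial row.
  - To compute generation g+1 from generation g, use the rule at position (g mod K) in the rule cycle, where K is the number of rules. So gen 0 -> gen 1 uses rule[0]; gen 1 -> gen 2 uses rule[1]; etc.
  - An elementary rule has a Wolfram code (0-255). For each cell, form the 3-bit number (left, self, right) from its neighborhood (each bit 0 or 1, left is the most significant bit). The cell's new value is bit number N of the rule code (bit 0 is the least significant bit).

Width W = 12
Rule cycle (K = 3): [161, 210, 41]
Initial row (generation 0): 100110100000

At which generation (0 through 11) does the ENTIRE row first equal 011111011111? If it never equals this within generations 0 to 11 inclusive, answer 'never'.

Answer: never

Derivation:
Gen 0: 100110100000
Gen 1 (rule 161): 000001001111
Gen 2 (rule 210): 000010110111
Gen 3 (rule 41): 111001101100
Gen 4 (rule 161): 010000010001
Gen 5 (rule 210): 101000101010
Gen 6 (rule 41): 010010010100
Gen 7 (rule 161): 000000001001
Gen 8 (rule 210): 000000010110
Gen 9 (rule 41): 111111001100
Gen 10 (rule 161): 011110000001
Gen 11 (rule 210): 101111000010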